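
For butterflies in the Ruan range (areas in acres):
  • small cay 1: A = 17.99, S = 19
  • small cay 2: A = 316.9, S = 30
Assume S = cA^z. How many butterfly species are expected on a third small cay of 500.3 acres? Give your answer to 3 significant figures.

32.3

z = ln(30/19) / ln(316.9/17.99) = 0.4568 / 2.8688 = 0.1592
c = 19 / 17.99^0.1592 = 19 / 1.584 = 11.99
S₃ = 11.99 × 500.3^0.1592 = 11.99 × 2.69 ≈ 32.26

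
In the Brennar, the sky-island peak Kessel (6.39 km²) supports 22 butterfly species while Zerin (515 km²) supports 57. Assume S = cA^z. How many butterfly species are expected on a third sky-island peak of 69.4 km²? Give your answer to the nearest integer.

z = ln(57/22) / ln(515/6.39) = 0.9520 / 4.3894 = 0.2169
c = 22 / 6.39^0.2169 = 22 / 1.495 = 14.71
S₃ = 14.71 × 69.4^0.2169 = 14.71 × 2.508 ≈ 36.91

37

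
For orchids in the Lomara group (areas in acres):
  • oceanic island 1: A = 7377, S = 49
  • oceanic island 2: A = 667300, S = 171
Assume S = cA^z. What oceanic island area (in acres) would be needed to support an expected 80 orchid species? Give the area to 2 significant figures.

43000 acres

z = ln(171/49) / ln(667300/7377) = 1.2498 / 4.5049 = 0.2774
c = 49 / 7377^0.2774 = 49 / 11.83 = 4.141
A = (80/4.141)^(1/0.2774) ⇒ ln A = ln(19.32)/0.2774 = 10.6730
A = e^10.6730 ≈ 43174 acres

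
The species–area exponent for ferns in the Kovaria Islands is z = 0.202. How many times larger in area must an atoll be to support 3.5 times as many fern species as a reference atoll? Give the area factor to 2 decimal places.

493.64

(A₂/A₁)^0.202 = 3.5, so A₂/A₁ = 3.5^(1/0.202) = 3.5^4.95
ln(A₂/A₁) = ln 3.5 / 0.202 = 1.2528 / 0.202 = 6.2018
A₂/A₁ = e^6.2018 ≈ 493.6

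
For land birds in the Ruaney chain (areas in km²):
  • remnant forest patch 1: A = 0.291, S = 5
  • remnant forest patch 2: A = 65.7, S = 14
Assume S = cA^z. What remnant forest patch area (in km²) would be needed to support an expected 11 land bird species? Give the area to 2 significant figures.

18 km²

z = ln(14/5) / ln(65.7/0.291) = 1.0296 / 5.4195 = 0.1900
c = 5 / 0.291^0.1900 = 5 / 0.7909 = 6.322
A = (11/6.322)^(1/0.1900) ⇒ ln A = ln(1.74)/0.1900 = 2.9157
A = e^2.9157 ≈ 18.46 km²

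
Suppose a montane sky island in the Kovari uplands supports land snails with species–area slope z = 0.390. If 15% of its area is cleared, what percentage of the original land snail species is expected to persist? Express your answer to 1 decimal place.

S_new/S_old = (A_new/A_old)^z = 0.85^0.39
= exp(0.39 × ln 0.85) = exp(0.39 × -0.1625) = exp(-0.0634) ≈ 0.9386

93.9%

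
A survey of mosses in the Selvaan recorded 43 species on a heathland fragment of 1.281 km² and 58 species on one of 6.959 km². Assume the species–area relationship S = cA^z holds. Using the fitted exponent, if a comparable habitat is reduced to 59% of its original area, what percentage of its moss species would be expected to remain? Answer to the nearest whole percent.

91%

z = ln(58/43) / ln(6.959/1.281) = 0.2992 / 1.6924 = 0.1768
S_new/S_old = (A_new/A_old)^z = 0.59^0.1768 = exp(0.1768 × -0.5276) = 0.9109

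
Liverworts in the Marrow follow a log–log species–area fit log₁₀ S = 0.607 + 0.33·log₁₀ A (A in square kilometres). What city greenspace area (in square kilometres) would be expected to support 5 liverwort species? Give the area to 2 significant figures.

5 = 4.046 × A^0.33  ⇒  A^0.33 = 5/4.046 = 1.236
ln A = ln(1.236) / 0.33 = 0.2118 / 0.33 = 0.6417
A = e^0.6417 ≈ 1.9 square kilometres

1.9 square kilometres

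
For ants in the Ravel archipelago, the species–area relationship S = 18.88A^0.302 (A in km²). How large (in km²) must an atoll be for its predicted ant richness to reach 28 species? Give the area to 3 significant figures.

3.69 km²

28 = 18.88 × A^0.302  ⇒  A^0.302 = 28/18.88 = 1.483
ln A = ln(1.483) / 0.302 = 0.3941 / 0.302 = 1.3050
A = e^1.3050 ≈ 3.688 km²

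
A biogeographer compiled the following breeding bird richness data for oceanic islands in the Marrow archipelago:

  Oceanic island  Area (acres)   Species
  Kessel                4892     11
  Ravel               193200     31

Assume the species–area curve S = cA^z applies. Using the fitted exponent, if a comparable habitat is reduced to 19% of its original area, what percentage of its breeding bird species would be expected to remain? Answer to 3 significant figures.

62.6%

z = ln(31/11) / ln(193200/4892) = 1.0361 / 3.6761 = 0.2818
S_new/S_old = (A_new/A_old)^z = 0.19^0.2818 = exp(0.2818 × -1.6607) = 0.6262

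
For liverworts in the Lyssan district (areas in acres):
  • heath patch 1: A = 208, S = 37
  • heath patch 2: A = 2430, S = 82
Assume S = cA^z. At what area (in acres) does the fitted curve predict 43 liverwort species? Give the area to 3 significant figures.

331 acres

z = ln(82/37) / ln(2430/208) = 0.7958 / 2.4581 = 0.3237
c = 37 / 208^0.3237 = 37 / 5.629 = 6.573
A = (43/6.573)^(1/0.3237) ⇒ ln A = ln(6.542)/0.3237 = 5.8017
A = e^5.8017 ≈ 330.9 acres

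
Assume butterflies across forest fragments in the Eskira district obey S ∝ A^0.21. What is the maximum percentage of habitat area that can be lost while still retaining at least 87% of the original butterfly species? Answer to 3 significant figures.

48.5%

Need (A_new/A_old)^0.21 = 0.87, so A_new/A_old = 0.87^(1/0.21) = 0.87^4.762
ln(A_new/A_old) = ln 0.87 / 0.21 = -0.1393 / 0.21 = -0.6632
A_new/A_old = e^-0.6632 ≈ 0.5152
Fraction that can be lost = 1 − 0.5152 = 0.4848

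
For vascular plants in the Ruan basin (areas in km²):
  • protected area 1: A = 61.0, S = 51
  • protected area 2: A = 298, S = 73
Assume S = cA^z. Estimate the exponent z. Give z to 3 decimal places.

Taking logs: ln S = ln c + z ln A, so z = (ln S₂ − ln S₁)/(ln A₂ − ln A₁).
z = ln(73/51) / ln(298/61) = ln(1.431) / ln(4.885) = 0.3586 / 1.5862 = 0.2261

0.226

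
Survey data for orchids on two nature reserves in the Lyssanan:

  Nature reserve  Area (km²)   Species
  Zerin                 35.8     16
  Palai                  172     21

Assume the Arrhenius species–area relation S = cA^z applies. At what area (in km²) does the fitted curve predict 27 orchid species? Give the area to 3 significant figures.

z = ln(21/16) / ln(172/35.8) = 0.2719 / 1.5695 = 0.1733
c = 16 / 35.8^0.1733 = 16 / 1.859 = 8.608
A = (27/8.608)^(1/0.1733) ⇒ ln A = ln(3.137)/0.1733 = 6.5980
A = e^6.5980 ≈ 733.6 km²

734 km²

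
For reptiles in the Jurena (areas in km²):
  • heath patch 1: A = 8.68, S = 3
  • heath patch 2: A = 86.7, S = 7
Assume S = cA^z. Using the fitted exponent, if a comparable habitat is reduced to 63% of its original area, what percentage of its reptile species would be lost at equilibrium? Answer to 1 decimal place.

15.6%

z = ln(7/3) / ln(86.7/8.68) = 0.8473 / 2.3014 = 0.3682
S_new/S_old = (A_new/A_old)^z = 0.63^0.3682 = exp(0.3682 × -0.4620) = 0.8436
Fraction lost = 1 − 0.8436 = 0.1564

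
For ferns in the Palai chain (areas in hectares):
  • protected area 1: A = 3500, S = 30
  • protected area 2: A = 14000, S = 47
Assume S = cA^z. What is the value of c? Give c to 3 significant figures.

z = ln(S₂/S₁) / ln(A₂/A₁) = ln(47/30) / ln(14000/3500) = 0.4490 / 1.3863 = 0.3238
c = S₁ / A₁^z = 30 / 3500^0.3238 = 30 / 14.05 = 2.135

2.13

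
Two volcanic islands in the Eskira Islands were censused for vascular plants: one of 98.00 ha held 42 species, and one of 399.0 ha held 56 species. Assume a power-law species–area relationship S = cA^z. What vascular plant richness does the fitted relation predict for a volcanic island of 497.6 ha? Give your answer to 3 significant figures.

58.6

z = ln(56/42) / ln(399/98) = 0.2877 / 1.4040 = 0.2049
c = 42 / 98^0.2049 = 42 / 2.559 = 16.42
S₃ = 16.42 × 497.6^0.2049 = 16.42 × 3.569 ≈ 58.59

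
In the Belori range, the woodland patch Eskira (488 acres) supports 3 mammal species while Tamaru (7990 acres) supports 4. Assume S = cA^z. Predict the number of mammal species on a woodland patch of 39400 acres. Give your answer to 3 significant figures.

4.71

z = ln(4/3) / ln(7990/488) = 0.2877 / 2.7956 = 0.1029
c = 3 / 488^0.1029 = 3 / 1.891 = 1.587
S₃ = 1.587 × 39400^0.1029 = 1.587 × 2.971 ≈ 4.714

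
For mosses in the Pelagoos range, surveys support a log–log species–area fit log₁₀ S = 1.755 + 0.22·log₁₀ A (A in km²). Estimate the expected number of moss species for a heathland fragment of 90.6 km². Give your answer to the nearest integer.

S = 56.89 × 90.6^0.22
ln S = ln 56.89 + 0.22 × ln 90.6 = 4.0410 + 0.22 × 4.5065 = 5.0325
S = e^5.0325 ≈ 153.3

153 species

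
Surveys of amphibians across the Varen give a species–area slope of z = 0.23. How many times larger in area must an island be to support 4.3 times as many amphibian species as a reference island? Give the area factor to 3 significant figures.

(A₂/A₁)^0.23 = 4.3, so A₂/A₁ = 4.3^(1/0.23) = 4.3^4.348
ln(A₂/A₁) = ln 4.3 / 0.23 = 1.4586 / 0.23 = 6.3418
A₂/A₁ = e^6.3418 ≈ 567.8

568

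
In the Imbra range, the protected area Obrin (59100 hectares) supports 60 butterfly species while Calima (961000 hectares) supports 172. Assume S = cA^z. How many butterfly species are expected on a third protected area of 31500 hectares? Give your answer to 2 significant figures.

z = ln(172/60) / ln(961000/59100) = 1.0531 / 2.7887 = 0.3776
c = 60 / 59100^0.3776 = 60 / 63.38 = 0.9467
S₃ = 0.9467 × 31500^0.3776 = 0.9467 × 49.98 ≈ 47.31

47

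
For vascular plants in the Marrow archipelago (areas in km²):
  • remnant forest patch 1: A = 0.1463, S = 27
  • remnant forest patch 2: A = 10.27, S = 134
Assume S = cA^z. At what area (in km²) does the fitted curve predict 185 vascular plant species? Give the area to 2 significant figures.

z = ln(134/27) / ln(10.27/0.1463) = 1.6020 / 4.2513 = 0.3768
c = 27 / 0.1463^0.3768 = 27 / 0.4847 = 55.71
A = (185/55.71)^(1/0.3768) ⇒ ln A = ln(3.321)/0.3768 = 3.1851
A = e^3.1851 ≈ 24.17 km²

24 km²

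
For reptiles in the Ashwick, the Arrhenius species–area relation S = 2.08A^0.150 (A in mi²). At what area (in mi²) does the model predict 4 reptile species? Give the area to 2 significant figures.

4 = 2.08 × A^0.15  ⇒  A^0.15 = 4/2.08 = 1.923
ln A = ln(1.923) / 0.15 = 0.6539 / 0.15 = 4.3595
A = e^4.3595 ≈ 78.22 mi²

78 mi²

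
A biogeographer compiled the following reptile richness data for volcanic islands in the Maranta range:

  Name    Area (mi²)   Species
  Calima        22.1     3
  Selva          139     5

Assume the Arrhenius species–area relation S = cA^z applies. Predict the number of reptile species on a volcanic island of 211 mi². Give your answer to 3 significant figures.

z = ln(5/3) / ln(139/22.1) = 0.5108 / 1.8389 = 0.2778
c = 3 / 22.1^0.2778 = 3 / 2.363 = 1.27
S₃ = 1.27 × 211^0.2778 = 1.27 × 4.422 ≈ 5.615

5.61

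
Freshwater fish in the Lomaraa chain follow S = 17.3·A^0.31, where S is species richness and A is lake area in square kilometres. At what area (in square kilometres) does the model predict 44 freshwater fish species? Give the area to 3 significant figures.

44 = 17.3 × A^0.31  ⇒  A^0.31 = 44/17.3 = 2.543
ln A = ln(2.543) / 0.31 = 0.9335 / 0.31 = 3.0112
A = e^3.0112 ≈ 20.31 square kilometres

20.3 square kilometres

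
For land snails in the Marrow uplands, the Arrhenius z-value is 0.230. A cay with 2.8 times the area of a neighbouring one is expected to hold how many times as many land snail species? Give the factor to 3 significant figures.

1.27

S₂/S₁ = (A₂/A₁)^z = 2.8^0.23
ln(S₂/S₁) = 0.23 × ln 2.8 = 0.23 × 1.0296 = 0.2368
S₂/S₁ = e^0.2368 ≈ 1.267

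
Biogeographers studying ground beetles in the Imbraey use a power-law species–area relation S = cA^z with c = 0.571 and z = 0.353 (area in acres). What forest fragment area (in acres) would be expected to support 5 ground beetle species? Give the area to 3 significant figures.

5 = 0.571 × A^0.353  ⇒  A^0.353 = 5/0.571 = 8.757
ln A = ln(8.757) / 0.353 = 2.1698 / 0.353 = 6.1468
A = e^6.1468 ≈ 467.2 acres

467 acres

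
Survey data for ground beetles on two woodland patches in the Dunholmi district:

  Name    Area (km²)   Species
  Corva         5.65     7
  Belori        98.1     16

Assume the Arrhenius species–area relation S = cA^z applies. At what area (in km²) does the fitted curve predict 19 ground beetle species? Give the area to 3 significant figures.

178 km²

z = ln(16/7) / ln(98.1/5.65) = 0.8267 / 2.8543 = 0.2896
c = 7 / 5.65^0.2896 = 7 / 1.651 = 4.239
A = (19/4.239)^(1/0.2896) ⇒ ln A = ln(4.482)/0.2896 = 5.1793
A = e^5.1793 ≈ 177.6 km²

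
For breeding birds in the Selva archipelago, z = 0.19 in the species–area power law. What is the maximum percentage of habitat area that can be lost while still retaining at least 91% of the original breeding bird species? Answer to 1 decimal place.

39.1%

Need (A_new/A_old)^0.19 = 0.91, so A_new/A_old = 0.91^(1/0.19) = 0.91^5.263
ln(A_new/A_old) = ln 0.91 / 0.19 = -0.0943 / 0.19 = -0.4964
A_new/A_old = e^-0.4964 ≈ 0.6087
Fraction that can be lost = 1 − 0.6087 = 0.3913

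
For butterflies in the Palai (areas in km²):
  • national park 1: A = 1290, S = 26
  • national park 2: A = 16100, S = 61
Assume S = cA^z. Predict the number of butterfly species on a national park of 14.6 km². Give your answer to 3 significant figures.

5.72

z = ln(61/26) / ln(16100/1290) = 0.8528 / 2.5242 = 0.3378
c = 26 / 1290^0.3378 = 26 / 11.24 = 2.312
S₃ = 2.312 × 14.6^0.3378 = 2.312 × 2.474 ≈ 5.721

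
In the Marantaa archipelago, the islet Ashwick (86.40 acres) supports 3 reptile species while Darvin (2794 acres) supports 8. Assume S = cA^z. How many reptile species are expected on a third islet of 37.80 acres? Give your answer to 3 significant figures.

2.38

z = ln(8/3) / ln(2794/86.4) = 0.9808 / 3.4762 = 0.2822
c = 3 / 86.4^0.2822 = 3 / 3.519 = 0.8526
S₃ = 0.8526 × 37.8^0.2822 = 0.8526 × 2.787 ≈ 2.376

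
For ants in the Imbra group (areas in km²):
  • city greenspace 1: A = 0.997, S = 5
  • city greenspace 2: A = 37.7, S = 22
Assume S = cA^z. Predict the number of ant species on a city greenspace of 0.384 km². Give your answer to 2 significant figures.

3.4

z = ln(22/5) / ln(37.7/0.997) = 1.4816 / 3.6327 = 0.4079
c = 5 / 0.997^0.4079 = 5 / 0.9988 = 5.006
S₃ = 5.006 × 0.384^0.4079 = 5.006 × 0.6768 ≈ 3.388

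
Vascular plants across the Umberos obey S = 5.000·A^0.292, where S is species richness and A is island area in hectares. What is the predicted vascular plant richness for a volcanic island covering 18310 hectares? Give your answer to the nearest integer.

88 species

S = 5 × 18310^0.292 = 5 × 17.57 ≈ 87.84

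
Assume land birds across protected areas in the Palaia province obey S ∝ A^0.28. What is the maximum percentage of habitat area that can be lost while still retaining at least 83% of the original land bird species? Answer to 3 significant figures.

Need (A_new/A_old)^0.28 = 0.83, so A_new/A_old = 0.83^(1/0.28) = 0.83^3.571
ln(A_new/A_old) = ln 0.83 / 0.28 = -0.1863 / 0.28 = -0.6655
A_new/A_old = e^-0.6655 ≈ 0.514
Fraction that can be lost = 1 − 0.514 = 0.486

48.6%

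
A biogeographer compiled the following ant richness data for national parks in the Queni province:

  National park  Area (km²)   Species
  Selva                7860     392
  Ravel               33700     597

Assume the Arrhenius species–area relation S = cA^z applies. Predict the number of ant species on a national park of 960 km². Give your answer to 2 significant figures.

z = ln(597/392) / ln(33700/7860) = 0.4207 / 1.4557 = 0.2890
c = 392 / 7860^0.2890 = 392 / 13.36 = 29.35
S₃ = 29.35 × 960^0.2890 = 29.35 × 7.274 ≈ 213.5

210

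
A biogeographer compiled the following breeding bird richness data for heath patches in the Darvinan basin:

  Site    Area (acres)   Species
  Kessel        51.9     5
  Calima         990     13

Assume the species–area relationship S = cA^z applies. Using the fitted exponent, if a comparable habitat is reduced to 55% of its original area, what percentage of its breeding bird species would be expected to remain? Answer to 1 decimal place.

z = ln(13/5) / ln(990/51.9) = 0.9555 / 2.9484 = 0.3241
S_new/S_old = (A_new/A_old)^z = 0.55^0.3241 = exp(0.3241 × -0.5978) = 0.8239

82.4%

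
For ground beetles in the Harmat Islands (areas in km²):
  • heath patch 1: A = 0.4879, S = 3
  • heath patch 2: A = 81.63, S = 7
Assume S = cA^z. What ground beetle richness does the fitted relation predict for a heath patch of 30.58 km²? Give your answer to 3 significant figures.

5.95

z = ln(7/3) / ln(81.63/0.4879) = 0.8473 / 5.1198 = 0.1655
c = 3 / 0.4879^0.1655 = 3 / 0.888 = 3.378
S₃ = 3.378 × 30.58^0.1655 = 3.378 × 1.761 ≈ 5.95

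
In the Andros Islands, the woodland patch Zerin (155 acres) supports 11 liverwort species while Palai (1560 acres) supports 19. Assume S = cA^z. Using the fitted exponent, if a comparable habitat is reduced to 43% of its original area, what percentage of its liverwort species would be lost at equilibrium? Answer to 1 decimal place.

z = ln(19/11) / ln(1560/155) = 0.5465 / 2.3090 = 0.2367
S_new/S_old = (A_new/A_old)^z = 0.43^0.2367 = exp(0.2367 × -0.8440) = 0.8189
Fraction lost = 1 − 0.8189 = 0.1811

18.1%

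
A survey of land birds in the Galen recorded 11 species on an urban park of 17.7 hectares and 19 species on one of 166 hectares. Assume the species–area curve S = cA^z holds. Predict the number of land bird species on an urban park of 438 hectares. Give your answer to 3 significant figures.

z = ln(19/11) / ln(166/17.7) = 0.5465 / 2.2384 = 0.2442
c = 11 / 17.7^0.2442 = 11 / 2.017 = 5.454
S₃ = 5.454 × 438^0.2442 = 5.454 × 4.415 ≈ 24.08

24.1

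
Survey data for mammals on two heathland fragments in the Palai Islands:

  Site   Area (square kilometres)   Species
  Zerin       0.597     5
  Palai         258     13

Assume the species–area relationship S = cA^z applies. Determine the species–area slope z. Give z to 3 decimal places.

Taking logs: ln S = ln c + z ln A, so z = (ln S₂ − ln S₁)/(ln A₂ − ln A₁).
z = ln(13/5) / ln(258/0.597) = ln(2.6) / ln(432.2) = 0.9555 / 6.0688 = 0.1574

0.157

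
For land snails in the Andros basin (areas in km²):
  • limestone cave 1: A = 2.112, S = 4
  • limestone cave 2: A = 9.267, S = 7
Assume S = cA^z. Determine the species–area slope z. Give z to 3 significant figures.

0.378

Taking logs: ln S = ln c + z ln A, so z = (ln S₂ − ln S₁)/(ln A₂ − ln A₁).
z = ln(7/4) / ln(9.267/2.112) = ln(1.75) / ln(4.388) = 0.5596 / 1.4788 = 0.3784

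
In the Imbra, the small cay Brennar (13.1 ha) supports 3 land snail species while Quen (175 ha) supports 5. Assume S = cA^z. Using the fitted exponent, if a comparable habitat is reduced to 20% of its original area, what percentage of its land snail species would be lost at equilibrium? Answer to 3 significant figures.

27.2%

z = ln(5/3) / ln(175/13.1) = 0.5108 / 2.5922 = 0.1971
S_new/S_old = (A_new/A_old)^z = 0.2^0.1971 = exp(0.1971 × -1.6094) = 0.7282
Fraction lost = 1 − 0.7282 = 0.2718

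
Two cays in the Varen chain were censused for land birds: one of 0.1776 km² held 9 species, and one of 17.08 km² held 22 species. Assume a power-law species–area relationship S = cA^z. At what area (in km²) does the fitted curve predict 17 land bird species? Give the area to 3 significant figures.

z = ln(22/9) / ln(17.08/0.1776) = 0.8938 / 4.5661 = 0.1957
c = 9 / 0.1776^0.1957 = 9 / 0.713 = 12.62
A = (17/12.62)^(1/0.1957) ⇒ ln A = ln(1.347)/0.1957 = 1.5208
A = e^1.5208 ≈ 4.576 km²

4.58 km²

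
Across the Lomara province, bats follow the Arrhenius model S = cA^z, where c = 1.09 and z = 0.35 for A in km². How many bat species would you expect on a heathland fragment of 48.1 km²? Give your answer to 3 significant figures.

S = 1.09 × 48.1^0.35 = 1.09 × 3.879 ≈ 4.228

4.23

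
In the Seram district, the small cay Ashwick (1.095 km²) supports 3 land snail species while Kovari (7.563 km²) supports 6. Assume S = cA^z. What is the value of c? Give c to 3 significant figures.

2.90

z = ln(S₂/S₁) / ln(A₂/A₁) = ln(6/3) / ln(7.563/1.095) = 0.6931 / 1.9325 = 0.3587
c = S₁ / A₁^z = 3 / 1.095^0.3587 = 3 / 1.033 = 2.904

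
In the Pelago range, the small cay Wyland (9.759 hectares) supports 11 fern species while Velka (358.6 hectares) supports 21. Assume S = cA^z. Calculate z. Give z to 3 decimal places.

Taking logs: ln S = ln c + z ln A, so z = (ln S₂ − ln S₁)/(ln A₂ − ln A₁).
z = ln(21/11) / ln(358.6/9.759) = ln(1.909) / ln(36.75) = 0.6466 / 3.6040 = 0.1794

0.179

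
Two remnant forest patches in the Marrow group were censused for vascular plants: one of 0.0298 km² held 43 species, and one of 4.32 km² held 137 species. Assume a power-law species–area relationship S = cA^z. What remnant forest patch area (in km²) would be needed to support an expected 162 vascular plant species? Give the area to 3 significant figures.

z = ln(137/43) / ln(4.32/0.0298) = 1.1588 / 4.9765 = 0.2329
c = 43 / 0.0298^0.2329 = 43 / 0.4413 = 97.44
A = (162/97.44)^(1/0.2329) ⇒ ln A = ln(1.663)/0.2329 = 2.1831
A = e^2.1831 ≈ 8.874 km²

8.87 km²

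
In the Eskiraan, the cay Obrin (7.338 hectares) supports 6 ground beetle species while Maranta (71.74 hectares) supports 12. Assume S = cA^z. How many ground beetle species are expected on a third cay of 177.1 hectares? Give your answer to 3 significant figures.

15.8

z = ln(12/6) / ln(71.74/7.338) = 0.6931 / 2.2800 = 0.3040
c = 6 / 7.338^0.3040 = 6 / 1.833 = 3.273
S₃ = 3.273 × 177.1^0.3040 = 3.273 × 4.825 ≈ 15.79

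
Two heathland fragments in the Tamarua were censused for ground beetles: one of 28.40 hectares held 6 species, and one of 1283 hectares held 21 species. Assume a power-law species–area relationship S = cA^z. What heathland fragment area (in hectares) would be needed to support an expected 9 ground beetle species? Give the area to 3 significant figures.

z = ln(21/6) / ln(1283/28.4) = 1.2528 / 3.8106 = 0.3288
c = 6 / 28.4^0.3288 = 6 / 3.005 = 1.997
A = (9/1.997)^(1/0.3288) ⇒ ln A = ln(4.507)/0.3288 = 4.5797
A = e^4.5797 ≈ 97.49 hectares

97.5 hectares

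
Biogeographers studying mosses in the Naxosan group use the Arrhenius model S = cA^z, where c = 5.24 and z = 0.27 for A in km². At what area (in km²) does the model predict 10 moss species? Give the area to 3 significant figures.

10 = 5.24 × A^0.27  ⇒  A^0.27 = 10/5.24 = 1.908
ln A = ln(1.908) / 0.27 = 0.6463 / 0.27 = 2.3936
A = e^2.3936 ≈ 10.95 km²

11.0 km²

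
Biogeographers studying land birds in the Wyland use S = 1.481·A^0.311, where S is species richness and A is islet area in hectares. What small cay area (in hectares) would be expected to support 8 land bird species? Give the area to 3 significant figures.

8 = 1.481 × A^0.311  ⇒  A^0.311 = 8/1.481 = 5.402
ln A = ln(5.402) / 0.311 = 1.6867 / 0.311 = 5.4235
A = e^5.4235 ≈ 226.7 hectares

227 hectares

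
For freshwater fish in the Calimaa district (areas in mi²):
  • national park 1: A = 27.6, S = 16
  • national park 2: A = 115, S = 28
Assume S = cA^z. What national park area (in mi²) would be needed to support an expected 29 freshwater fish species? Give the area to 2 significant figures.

z = ln(28/16) / ln(115/27.6) = 0.5596 / 1.4271 = 0.3921
c = 16 / 27.6^0.3921 = 16 / 3.673 = 4.356
A = (29/4.356)^(1/0.3921) ⇒ ln A = ln(6.657)/0.3921 = 4.8344
A = e^4.8344 ≈ 125.8 mi²

130 mi²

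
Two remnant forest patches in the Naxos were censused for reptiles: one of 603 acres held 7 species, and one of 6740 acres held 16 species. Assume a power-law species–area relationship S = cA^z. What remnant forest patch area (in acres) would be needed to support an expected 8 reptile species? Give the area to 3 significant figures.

z = ln(16/7) / ln(6740/603) = 0.8267 / 2.4139 = 0.3425
c = 7 / 603^0.3425 = 7 / 8.957 = 0.7815
A = (8/0.7815)^(1/0.3425) ⇒ ln A = ln(10.24)/0.3425 = 6.7918
A = e^6.7918 ≈ 890.5 acres

891 acres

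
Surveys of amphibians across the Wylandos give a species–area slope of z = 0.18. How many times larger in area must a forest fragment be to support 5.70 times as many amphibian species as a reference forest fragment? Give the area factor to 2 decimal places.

(A₂/A₁)^0.18 = 5.7, so A₂/A₁ = 5.7^(1/0.18) = 5.7^5.556
ln(A₂/A₁) = ln 5.7 / 0.18 = 1.7405 / 0.18 = 9.6693
A₂/A₁ = e^9.6693 ≈ 15824

15823.58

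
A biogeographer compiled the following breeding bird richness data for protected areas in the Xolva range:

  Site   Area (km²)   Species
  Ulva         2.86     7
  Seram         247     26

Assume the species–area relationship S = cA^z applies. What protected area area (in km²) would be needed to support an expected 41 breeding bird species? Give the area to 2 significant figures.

z = ln(26/7) / ln(247/2.86) = 1.3122 / 4.4586 = 0.2943
c = 7 / 2.86^0.2943 = 7 / 1.362 = 5.138
A = (41/5.138)^(1/0.2943) ⇒ ln A = ln(7.98)/0.2943 = 7.0570
A = e^7.0570 ≈ 1161 km²

1200 km²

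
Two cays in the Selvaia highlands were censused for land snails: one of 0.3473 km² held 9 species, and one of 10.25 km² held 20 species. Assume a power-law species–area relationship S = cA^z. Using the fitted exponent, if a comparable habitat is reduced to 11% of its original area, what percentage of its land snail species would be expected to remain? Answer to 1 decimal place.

z = ln(20/9) / ln(10.25/0.3473) = 0.7985 / 3.3848 = 0.2359
S_new/S_old = (A_new/A_old)^z = 0.11^0.2359 = exp(0.2359 × -2.2073) = 0.5941

59.4%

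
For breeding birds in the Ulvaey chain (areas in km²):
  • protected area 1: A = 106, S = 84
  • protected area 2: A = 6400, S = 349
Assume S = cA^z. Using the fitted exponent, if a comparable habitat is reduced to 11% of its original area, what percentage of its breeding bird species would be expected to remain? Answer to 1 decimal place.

46.5%

z = ln(349/84) / ln(6400/106) = 1.4243 / 4.1006 = 0.3473
S_new/S_old = (A_new/A_old)^z = 0.11^0.3473 = exp(0.3473 × -2.2073) = 0.4646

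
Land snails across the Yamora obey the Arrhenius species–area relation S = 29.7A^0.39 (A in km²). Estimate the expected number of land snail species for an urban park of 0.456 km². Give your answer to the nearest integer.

S = 29.7 × 0.456^0.39
ln S = ln 29.7 + 0.39 × ln 0.456 = 3.3911 + 0.39 × -0.7853 = 3.0849
S = e^3.0849 ≈ 21.87

22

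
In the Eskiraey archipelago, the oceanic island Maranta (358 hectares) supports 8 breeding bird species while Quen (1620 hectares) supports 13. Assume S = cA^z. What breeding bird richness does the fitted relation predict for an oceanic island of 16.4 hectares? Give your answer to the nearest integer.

z = ln(13/8) / ln(1620/358) = 0.4855 / 1.5096 = 0.3216
c = 8 / 358^0.3216 = 8 / 6.627 = 1.207
S₃ = 1.207 × 16.4^0.3216 = 1.207 × 2.459 ≈ 2.968

3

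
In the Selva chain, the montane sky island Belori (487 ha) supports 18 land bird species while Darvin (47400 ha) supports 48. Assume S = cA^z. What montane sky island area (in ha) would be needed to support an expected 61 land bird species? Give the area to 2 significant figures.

150000 ha

z = ln(48/18) / ln(47400/487) = 0.9808 / 4.5781 = 0.2142
c = 18 / 487^0.2142 = 18 / 3.765 = 4.781
A = (61/4.781)^(1/0.2142) ⇒ ln A = ln(12.76)/0.2142 = 11.8851
A = e^11.8851 ≈ 145085 ha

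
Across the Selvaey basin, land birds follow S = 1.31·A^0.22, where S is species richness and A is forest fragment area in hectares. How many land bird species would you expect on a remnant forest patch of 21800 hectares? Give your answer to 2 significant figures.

12

S = 1.31 × 21800^0.22 = 1.31 × 9.005 ≈ 11.8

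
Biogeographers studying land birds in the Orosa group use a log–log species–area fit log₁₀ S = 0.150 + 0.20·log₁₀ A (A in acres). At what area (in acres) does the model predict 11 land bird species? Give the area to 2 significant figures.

29000 acres

11 = 1.413 × A^0.2  ⇒  A^0.2 = 11/1.413 = 7.787
ln A = ln(7.787) / 0.2 = 2.0525 / 0.2 = 10.2625
A = e^10.2625 ≈ 28639 acres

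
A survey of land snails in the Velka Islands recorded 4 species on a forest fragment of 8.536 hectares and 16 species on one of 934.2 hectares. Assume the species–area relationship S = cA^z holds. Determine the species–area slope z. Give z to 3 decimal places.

Taking logs: ln S = ln c + z ln A, so z = (ln S₂ − ln S₁)/(ln A₂ − ln A₁).
z = ln(16/4) / ln(934.2/8.536) = ln(4) / ln(109.4) = 1.3863 / 4.6954 = 0.2952

0.295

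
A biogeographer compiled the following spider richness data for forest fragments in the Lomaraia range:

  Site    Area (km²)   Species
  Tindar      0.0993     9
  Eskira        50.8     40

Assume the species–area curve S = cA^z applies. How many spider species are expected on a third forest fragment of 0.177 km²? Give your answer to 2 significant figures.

10

z = ln(40/9) / ln(50.8/0.0993) = 1.4917 / 6.2375 = 0.2391
c = 9 / 0.0993^0.2391 = 9 / 0.5756 = 15.64
S₃ = 15.64 × 0.177^0.2391 = 15.64 × 0.6609 ≈ 10.33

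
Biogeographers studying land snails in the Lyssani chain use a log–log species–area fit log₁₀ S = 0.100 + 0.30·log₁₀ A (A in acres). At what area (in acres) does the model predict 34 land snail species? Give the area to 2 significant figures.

59000 acres

34 = 1.259 × A^0.3  ⇒  A^0.3 = 34/1.259 = 27.01
ln A = ln(27.01) / 0.3 = 3.2961 / 0.3 = 10.9870
A = e^10.9870 ≈ 59101 acres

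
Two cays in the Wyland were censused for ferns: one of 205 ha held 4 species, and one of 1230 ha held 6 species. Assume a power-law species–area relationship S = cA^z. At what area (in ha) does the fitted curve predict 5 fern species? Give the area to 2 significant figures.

550 ha

z = ln(6/4) / ln(1230/205) = 0.4055 / 1.7918 = 0.2263
c = 4 / 205^0.2263 = 4 / 3.335 = 1.199
A = (5/1.199)^(1/0.2263) ⇒ ln A = ln(4.169)/0.2263 = 6.3091
A = e^6.3091 ≈ 549.5 ha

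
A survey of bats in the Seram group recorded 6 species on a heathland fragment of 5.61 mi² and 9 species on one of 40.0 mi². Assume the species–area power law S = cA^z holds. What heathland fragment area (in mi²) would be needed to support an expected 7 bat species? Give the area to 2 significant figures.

12 mi²

z = ln(9/6) / ln(40/5.61) = 0.4055 / 1.9643 = 0.2064
c = 6 / 5.61^0.2064 = 6 / 1.428 = 4.203
A = (7/4.203)^(1/0.2064) ⇒ ln A = ln(1.665)/0.2064 = 2.4714
A = e^2.4714 ≈ 11.84 mi²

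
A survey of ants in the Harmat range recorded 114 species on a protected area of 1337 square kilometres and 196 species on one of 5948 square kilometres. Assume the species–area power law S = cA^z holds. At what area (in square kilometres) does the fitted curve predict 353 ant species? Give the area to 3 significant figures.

30100 square kilometres

z = ln(196/114) / ln(5948/1337) = 0.5419 / 1.4926 = 0.3631
c = 114 / 1337^0.3631 = 114 / 13.65 = 8.355
A = (353/8.355)^(1/0.3631) ⇒ ln A = ln(42.25)/0.3631 = 10.3113
A = e^10.3113 ≈ 30072 square kilometres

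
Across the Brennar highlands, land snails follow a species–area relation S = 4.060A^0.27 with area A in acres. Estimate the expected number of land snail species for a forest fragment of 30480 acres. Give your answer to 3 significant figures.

65.9

S = 4.06 × 30480^0.27
ln S = ln 4.06 + 0.27 × ln 30480 = 1.4012 + 0.27 × 10.3248 = 4.1889
S = e^4.1889 ≈ 65.95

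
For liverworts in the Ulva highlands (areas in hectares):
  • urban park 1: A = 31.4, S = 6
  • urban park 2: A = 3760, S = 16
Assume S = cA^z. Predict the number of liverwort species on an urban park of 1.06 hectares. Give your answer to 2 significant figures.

3.0

z = ln(16/6) / ln(3760/31.4) = 0.9808 / 4.7854 = 0.2050
c = 6 / 31.4^0.2050 = 6 / 2.027 = 2.96
S₃ = 2.96 × 1.06^0.2050 = 2.96 × 1.012 ≈ 2.996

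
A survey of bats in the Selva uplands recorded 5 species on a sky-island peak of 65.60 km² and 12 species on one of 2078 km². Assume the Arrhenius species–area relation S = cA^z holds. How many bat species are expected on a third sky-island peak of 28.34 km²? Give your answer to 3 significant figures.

4.04

z = ln(12/5) / ln(2078/65.6) = 0.8755 / 3.4556 = 0.2533
c = 5 / 65.6^0.2533 = 5 / 2.886 = 1.732
S₃ = 1.732 × 28.34^0.2533 = 1.732 × 2.333 ≈ 4.042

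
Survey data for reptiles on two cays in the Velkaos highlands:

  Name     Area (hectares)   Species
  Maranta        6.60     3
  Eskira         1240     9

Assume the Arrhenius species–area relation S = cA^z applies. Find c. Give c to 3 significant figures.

z = ln(S₂/S₁) / ln(A₂/A₁) = ln(9/3) / ln(1240/6.6) = 1.0986 / 5.2358 = 0.2098
c = S₁ / A₁^z = 3 / 6.6^0.2098 = 3 / 1.486 = 2.019

2.02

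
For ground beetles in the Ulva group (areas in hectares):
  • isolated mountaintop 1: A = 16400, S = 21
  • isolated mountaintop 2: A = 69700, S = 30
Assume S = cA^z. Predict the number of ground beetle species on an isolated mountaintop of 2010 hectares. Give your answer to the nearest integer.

z = ln(30/21) / ln(69700/16400) = 0.3567 / 1.4469 = 0.2465
c = 21 / 16400^0.2465 = 21 / 10.94 = 1.92
S₃ = 1.92 × 2010^0.2465 = 1.92 × 6.52 ≈ 12.52

13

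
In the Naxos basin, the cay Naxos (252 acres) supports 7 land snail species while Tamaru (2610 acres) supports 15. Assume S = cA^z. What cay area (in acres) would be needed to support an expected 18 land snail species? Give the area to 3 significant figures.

z = ln(15/7) / ln(2610/252) = 0.7621 / 2.3377 = 0.3260
c = 7 / 252^0.3260 = 7 / 6.066 = 1.154
A = (18/1.154)^(1/0.3260) ⇒ ln A = ln(15.6)/0.3260 = 8.4263
A = e^8.4263 ≈ 4566 acres

4570 acres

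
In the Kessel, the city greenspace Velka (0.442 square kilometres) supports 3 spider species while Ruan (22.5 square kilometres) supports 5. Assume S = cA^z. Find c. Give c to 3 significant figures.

3.34

z = ln(S₂/S₁) / ln(A₂/A₁) = ln(5/3) / ln(22.5/0.442) = 0.5108 / 3.9300 = 0.1300
c = S₁ / A₁^z = 3 / 0.442^0.1300 = 3 / 0.8993 = 3.336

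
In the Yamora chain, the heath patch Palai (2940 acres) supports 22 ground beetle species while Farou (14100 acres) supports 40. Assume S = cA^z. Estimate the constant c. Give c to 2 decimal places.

z = ln(S₂/S₁) / ln(A₂/A₁) = ln(40/22) / ln(14100/2940) = 0.5978 / 1.5678 = 0.3813
c = S₁ / A₁^z = 22 / 2940^0.3813 = 22 / 21.02 = 1.047

1.05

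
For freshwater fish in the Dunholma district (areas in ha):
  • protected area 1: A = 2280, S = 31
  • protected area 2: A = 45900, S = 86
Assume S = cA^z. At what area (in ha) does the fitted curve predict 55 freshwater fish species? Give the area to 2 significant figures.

z = ln(86/31) / ln(45900/2280) = 1.0204 / 3.0023 = 0.3399
c = 31 / 2280^0.3399 = 31 / 13.84 = 2.239
A = (55/2.239)^(1/0.3399) ⇒ ln A = ln(24.56)/0.3399 = 9.4189
A = e^9.4189 ≈ 12319 ha

12000 ha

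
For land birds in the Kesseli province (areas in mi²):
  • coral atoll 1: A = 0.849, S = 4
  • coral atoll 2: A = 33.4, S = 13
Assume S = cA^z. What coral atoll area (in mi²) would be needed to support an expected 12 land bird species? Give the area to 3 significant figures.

26.0 mi²

z = ln(13/4) / ln(33.4/0.849) = 1.1787 / 3.6723 = 0.3210
c = 4 / 0.849^0.3210 = 4 / 0.9488 = 4.216
A = (12/4.216)^(1/0.3210) ⇒ ln A = ln(2.846)/0.3210 = 3.2592
A = e^3.2592 ≈ 26.03 mi²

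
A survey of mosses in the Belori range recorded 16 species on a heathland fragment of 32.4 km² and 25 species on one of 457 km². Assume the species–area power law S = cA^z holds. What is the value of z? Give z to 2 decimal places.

Taking logs: ln S = ln c + z ln A, so z = (ln S₂ − ln S₁)/(ln A₂ − ln A₁).
z = ln(25/16) / ln(457/32.4) = ln(1.562) / ln(14.1) = 0.4463 / 2.6465 = 0.1686

0.17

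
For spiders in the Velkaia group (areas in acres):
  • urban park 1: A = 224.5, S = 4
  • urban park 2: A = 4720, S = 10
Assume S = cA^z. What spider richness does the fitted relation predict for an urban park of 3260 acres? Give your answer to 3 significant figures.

8.95

z = ln(10/4) / ln(4720/224.5) = 0.9163 / 3.0457 = 0.3008
c = 4 / 224.5^0.3008 = 4 / 5.098 = 0.7847
S₃ = 0.7847 × 3260^0.3008 = 0.7847 × 11.4 ≈ 8.946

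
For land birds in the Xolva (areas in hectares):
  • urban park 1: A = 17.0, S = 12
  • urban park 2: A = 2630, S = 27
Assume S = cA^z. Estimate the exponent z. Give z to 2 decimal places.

Taking logs: ln S = ln c + z ln A, so z = (ln S₂ − ln S₁)/(ln A₂ − ln A₁).
z = ln(27/12) / ln(2630/17) = ln(2.25) / ln(154.7) = 0.8109 / 5.0415 = 0.1609

0.16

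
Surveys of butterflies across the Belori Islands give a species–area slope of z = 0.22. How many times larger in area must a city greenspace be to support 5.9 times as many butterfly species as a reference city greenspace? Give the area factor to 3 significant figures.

3190

(A₂/A₁)^0.22 = 5.9, so A₂/A₁ = 5.9^(1/0.22) = 5.9^4.545
ln(A₂/A₁) = ln 5.9 / 0.22 = 1.7750 / 0.22 = 8.0680
A₂/A₁ = e^8.0680 ≈ 3191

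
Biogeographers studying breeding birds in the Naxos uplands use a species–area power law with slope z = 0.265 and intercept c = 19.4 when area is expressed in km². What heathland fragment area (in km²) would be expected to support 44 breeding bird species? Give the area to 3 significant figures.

22.0 km²

44 = 19.4 × A^0.265  ⇒  A^0.265 = 44/19.4 = 2.268
ln A = ln(2.268) / 0.265 = 0.8189 / 0.265 = 3.0903
A = e^3.0903 ≈ 21.98 km²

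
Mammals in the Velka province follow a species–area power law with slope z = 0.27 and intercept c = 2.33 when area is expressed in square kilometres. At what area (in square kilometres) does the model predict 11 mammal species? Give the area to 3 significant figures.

11 = 2.33 × A^0.27  ⇒  A^0.27 = 11/2.33 = 4.721
ln A = ln(4.721) / 0.27 = 1.5520 / 0.27 = 5.7482
A = e^5.7482 ≈ 313.6 square kilometres

314 square kilometres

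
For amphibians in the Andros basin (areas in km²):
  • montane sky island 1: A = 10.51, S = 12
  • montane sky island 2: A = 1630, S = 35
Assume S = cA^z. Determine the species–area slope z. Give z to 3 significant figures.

Taking logs: ln S = ln c + z ln A, so z = (ln S₂ − ln S₁)/(ln A₂ − ln A₁).
z = ln(35/12) / ln(1630/10.51) = ln(2.917) / ln(155.1) = 1.0704 / 5.0440 = 0.2122

0.212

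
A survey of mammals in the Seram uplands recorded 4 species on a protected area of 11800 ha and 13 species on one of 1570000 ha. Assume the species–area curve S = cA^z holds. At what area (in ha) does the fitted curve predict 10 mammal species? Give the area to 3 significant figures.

529000 ha

z = ln(13/4) / ln(1570000/11800) = 1.1787 / 4.8907 = 0.2410
c = 4 / 11800^0.2410 = 4 / 9.579 = 0.4176
A = (10/0.4176)^(1/0.2410) ⇒ ln A = ln(23.95)/0.2410 = 13.1779
A = e^13.1779 ≈ 528568 ha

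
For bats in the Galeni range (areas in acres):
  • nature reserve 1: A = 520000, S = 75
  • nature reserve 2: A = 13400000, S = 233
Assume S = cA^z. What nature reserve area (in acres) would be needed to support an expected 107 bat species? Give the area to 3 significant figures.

z = ln(233/75) / ln(13400000/520000) = 1.1336 / 3.2492 = 0.3489
c = 75 / 520000^0.3489 = 75 / 98.66 = 0.7602
A = (107/0.7602)^(1/0.3489) ⇒ ln A = ln(140.8)/0.3489 = 14.1801
A = e^14.1801 ≈ 1439957 acres

1440000 acres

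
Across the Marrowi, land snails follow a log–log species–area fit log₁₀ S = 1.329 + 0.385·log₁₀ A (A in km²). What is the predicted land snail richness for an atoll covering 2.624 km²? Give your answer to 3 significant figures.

S = 21.33 × 2.624^0.385 = 21.33 × 1.45 ≈ 30.92

30.9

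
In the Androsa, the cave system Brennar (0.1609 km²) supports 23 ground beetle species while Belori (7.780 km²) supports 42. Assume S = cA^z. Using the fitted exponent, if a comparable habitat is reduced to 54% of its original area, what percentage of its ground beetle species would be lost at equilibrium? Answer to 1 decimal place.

9.1%

z = ln(42/23) / ln(7.78/0.1609) = 0.6022 / 3.8785 = 0.1553
S_new/S_old = (A_new/A_old)^z = 0.54^0.1553 = exp(0.1553 × -0.6162) = 0.9088
Fraction lost = 1 − 0.9088 = 0.09123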